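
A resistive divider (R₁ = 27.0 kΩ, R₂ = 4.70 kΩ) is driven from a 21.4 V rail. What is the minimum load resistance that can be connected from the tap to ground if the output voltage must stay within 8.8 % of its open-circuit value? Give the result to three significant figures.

Output resistance R_th = R₁‖R₂ = (27.0 × 4.70)/31.70 = 4.003 kΩ.
The fractional drop is R_th/(R_th + R_L); requiring this ≤ 0.0880 gives R_L ≥ R_th(1/0.0880 − 1) = 4.003 × 10.36 = 41.5 kΩ.

R_L(min) ≈ 41.5 kΩ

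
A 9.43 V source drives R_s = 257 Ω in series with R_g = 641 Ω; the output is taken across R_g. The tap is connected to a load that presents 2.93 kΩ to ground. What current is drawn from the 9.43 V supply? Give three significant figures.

R_g‖R_L = 525.9 Ω, so the source sees R_s + R_g‖R_L = 782.9 Ω.
I = 9.43 V / 782.9 Ω = 12.0 mA.

I ≈ 12.0 mA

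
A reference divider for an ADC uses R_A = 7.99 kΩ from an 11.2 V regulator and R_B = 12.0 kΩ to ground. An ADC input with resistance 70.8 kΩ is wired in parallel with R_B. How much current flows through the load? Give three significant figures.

R_B‖R_L = 10.26 kΩ; V_out = 11.2 × 10.26/18.25 = 6.297 V.
I_L = V_out / R_L = 6.297 / 70.8 kΩ = 0.0889 mA.

I_L ≈ 0.0889 mA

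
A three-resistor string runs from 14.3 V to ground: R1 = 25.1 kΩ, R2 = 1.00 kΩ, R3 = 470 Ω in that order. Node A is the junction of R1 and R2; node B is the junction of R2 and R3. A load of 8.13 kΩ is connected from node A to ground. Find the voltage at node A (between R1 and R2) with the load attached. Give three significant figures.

Below node A the series string R2+R3 = 1470 Ω sits in parallel with the 8130 Ω load: 1245 Ω.
V_A = 14.3 × 1245/(25100 + 1245) = 0.676 V.

V ≈ 0.676 V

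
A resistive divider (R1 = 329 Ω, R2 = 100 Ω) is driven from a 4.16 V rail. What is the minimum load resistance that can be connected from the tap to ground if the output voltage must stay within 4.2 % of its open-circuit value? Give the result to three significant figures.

R_L(min) ≈ 1.75 kΩ

Output resistance R_th = R1‖R2 = (329 × 100)/429.0 = 76.69 Ω.
The fractional drop is R_th/(R_th + R_L); requiring this ≤ 0.0420 gives R_L ≥ R_th(1/0.0420 − 1) = 76.69 × 22.81 = 1.75 kΩ.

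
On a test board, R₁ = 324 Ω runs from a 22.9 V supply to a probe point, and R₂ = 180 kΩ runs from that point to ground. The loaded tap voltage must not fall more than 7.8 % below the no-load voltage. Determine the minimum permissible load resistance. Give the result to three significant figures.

R_L(min) ≈ 3.82 kΩ

Output resistance R_th = R₁‖R₂ = (324 × 180000)/180300 = 323.4 Ω.
The fractional drop is R_th/(R_th + R_L); requiring this ≤ 0.0780 gives R_L ≥ R_th(1/0.0780 − 1) = 323.4 × 11.82 = 3.82 kΩ.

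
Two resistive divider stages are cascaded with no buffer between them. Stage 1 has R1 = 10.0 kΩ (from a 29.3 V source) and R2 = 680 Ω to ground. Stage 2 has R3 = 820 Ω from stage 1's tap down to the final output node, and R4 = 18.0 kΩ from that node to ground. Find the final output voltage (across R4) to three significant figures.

V_out ≈ 1.73 V

Stage 2 presents R3+R4 = 18820 Ω as a load on stage 1's tap.
Stage 1's lower leg becomes R2‖(R3+R4) = 656.3 Ω, so V_mid = 29.3 × 656.3/10660 = 1.804 V.
Stage 2 is itself unloaded: V_out = V_mid × R4/(R3+R4) = 1.804 × 18000/18820 = 1.73 V.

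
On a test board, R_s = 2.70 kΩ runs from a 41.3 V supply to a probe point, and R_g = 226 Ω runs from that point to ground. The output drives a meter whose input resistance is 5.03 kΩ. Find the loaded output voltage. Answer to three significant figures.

V_out ≈ 3.06 V

The load sits in parallel with R_g: R_g‖R_L = (226 × 5030) / (226 + 5030) = 216.3 Ω.
V_out = 41.3 × 216.3 / (2700 + 216.3) = 41.3 × 216.3/2916 = 3.06 V.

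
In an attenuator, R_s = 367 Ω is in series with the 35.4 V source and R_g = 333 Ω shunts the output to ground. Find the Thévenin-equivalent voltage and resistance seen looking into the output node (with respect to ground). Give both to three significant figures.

V_th = 16.8 V, R_th = 175 Ω

V_th is the open-circuit tap voltage: 35.4 × 333/(367 + 333) = 16.8 V.
With the supply zeroed, R_s and R_g appear in parallel from the tap: R_th = R_s‖R_g = (367 × 333)/700.0 = 175 Ω.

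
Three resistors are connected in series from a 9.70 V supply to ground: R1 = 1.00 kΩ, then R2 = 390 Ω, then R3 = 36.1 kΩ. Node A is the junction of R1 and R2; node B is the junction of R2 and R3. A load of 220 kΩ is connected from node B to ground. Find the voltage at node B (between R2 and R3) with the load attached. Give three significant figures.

At node B, R3 is in parallel with the load: R3‖R_L = 31010 Ω.
Below node A the resistance is R2 + (R3‖R_L) = 31400 Ω, so V_A = 9.70 × 31400/32400 = 9.401 V.
Then V_B = V_A × (R3‖R_L)/(R2 + R3‖R_L) = 9.401 × 31010/31400 = 9.28 V.

V ≈ 9.28 V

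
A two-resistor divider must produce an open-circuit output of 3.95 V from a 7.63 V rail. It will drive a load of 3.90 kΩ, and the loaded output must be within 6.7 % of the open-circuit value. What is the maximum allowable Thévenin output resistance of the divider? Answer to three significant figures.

R_th ≤ 280 Ω

Loading drop = R_th/(R_th + R_L) ≤ 0.0670, so R_th ≤ R_L · ε/(1−ε) = 3.90 kΩ × 0.0670/0.9330 = 280 Ω.
(Any R1, R2 with R2/(R1+R2) = 0.518 and R1‖R2 ≤ 280 Ω will meet the spec.)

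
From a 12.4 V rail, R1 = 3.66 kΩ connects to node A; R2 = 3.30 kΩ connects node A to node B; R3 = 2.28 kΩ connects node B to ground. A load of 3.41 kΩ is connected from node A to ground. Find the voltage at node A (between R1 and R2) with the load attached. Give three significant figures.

V ≈ 4.54 V

Below node A the series string R2+R3 = 5.580 kΩ sits in parallel with the 3.41 kΩ load: 2.117 kΩ.
V_A = 12.4 × 2.117/(3.66 + 2.117) = 4.54 V.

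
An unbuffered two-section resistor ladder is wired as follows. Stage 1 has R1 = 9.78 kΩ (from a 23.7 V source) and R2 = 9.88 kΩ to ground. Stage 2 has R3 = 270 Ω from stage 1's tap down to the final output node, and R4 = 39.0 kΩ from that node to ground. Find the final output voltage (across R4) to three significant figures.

Stage 2 presents R3+R4 = 39270 Ω as a load on stage 1's tap.
Stage 1's lower leg becomes R2‖(R3+R4) = 7894 Ω, so V_mid = 23.7 × 7894/17670 = 10.59 V.
Stage 2 is itself unloaded: V_out = V_mid × R4/(R3+R4) = 10.59 × 39000/39270 = 10.5 V.

V_out ≈ 10.5 V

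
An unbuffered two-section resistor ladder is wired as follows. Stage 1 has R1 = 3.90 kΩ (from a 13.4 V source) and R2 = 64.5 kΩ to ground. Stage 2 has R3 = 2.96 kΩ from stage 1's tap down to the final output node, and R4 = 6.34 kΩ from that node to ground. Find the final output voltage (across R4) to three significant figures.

V_out ≈ 6.17 V

Stage 2 presents R3+R4 = 9.300 kΩ as a load on stage 1's tap.
Stage 1's lower leg becomes R2‖(R3+R4) = 8.128 kΩ, so V_mid = 13.4 × 8.128/12.03 = 9.055 V.
Stage 2 is itself unloaded: V_out = V_mid × R4/(R3+R4) = 9.055 × 6.34/9.300 = 6.17 V.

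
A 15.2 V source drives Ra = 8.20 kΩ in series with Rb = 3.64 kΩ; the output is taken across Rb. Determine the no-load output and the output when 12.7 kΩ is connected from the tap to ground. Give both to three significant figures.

Open-circuit: V = 15.2 × 3.64/(8.20 + 3.64) = 4.67 V.
With the load, Rb becomes Rb‖R_L = 2.829 kΩ, so V = 15.2 × 2.829/11.03 = 3.90 V.

Unloaded: 4.67 V; loaded: 3.90 V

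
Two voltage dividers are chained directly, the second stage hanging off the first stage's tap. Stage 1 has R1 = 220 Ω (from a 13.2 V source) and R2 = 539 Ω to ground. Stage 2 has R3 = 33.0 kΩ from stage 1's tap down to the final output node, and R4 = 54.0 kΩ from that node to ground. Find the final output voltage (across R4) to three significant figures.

V_out ≈ 5.81 V

Stage 2 presents R3+R4 = 87000 Ω as a load on stage 1's tap.
Stage 1's lower leg becomes R2‖(R3+R4) = 535.7 Ω, so V_mid = 13.2 × 535.7/755.7 = 9.357 V.
Stage 2 is itself unloaded: V_out = V_mid × R4/(R3+R4) = 9.357 × 54000/87000 = 5.81 V.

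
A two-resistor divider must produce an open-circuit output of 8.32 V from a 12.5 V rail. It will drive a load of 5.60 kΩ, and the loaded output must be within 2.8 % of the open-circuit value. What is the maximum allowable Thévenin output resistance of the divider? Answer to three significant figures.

R_th ≤ 161 Ω

Loading drop = R_th/(R_th + R_L) ≤ 0.0280, so R_th ≤ R_L · ε/(1−ε) = 5.60 kΩ × 0.0280/0.9720 = 161 Ω.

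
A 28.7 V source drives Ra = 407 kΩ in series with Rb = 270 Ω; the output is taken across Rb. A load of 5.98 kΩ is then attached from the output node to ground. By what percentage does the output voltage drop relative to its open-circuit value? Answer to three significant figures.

The divider's output (Thévenin) resistance is Ra‖Rb = 269.8 Ω.
Fractional drop under load = R_th/(R_th + R_L) = 269.8 / (269.8 + 5980) = 0.04317.
So the output falls by 4.32 %.

4.32 %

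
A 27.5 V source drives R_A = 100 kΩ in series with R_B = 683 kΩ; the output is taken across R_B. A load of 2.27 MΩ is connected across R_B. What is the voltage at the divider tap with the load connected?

V_out ≈ 23.1 V

The load sits in parallel with R_B: R_B‖R_L = (683 × 2270) / (683 + 2270) = 525.0 kΩ.
V_out = 27.5 × 525.0 / (100 + 525.0) = 27.5 × 525.0/625.0 = 23.1 V.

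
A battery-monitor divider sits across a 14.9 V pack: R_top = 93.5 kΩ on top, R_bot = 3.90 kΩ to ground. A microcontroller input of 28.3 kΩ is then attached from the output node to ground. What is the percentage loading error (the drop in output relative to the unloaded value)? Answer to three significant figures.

11.7 %

The divider's output (Thévenin) resistance is R_top‖R_bot = 3.744 kΩ.
Fractional drop under load = R_th/(R_th + R_L) = 3.744 / (3.744 + 28.3) = 0.1168.
So the output falls by 11.7 %.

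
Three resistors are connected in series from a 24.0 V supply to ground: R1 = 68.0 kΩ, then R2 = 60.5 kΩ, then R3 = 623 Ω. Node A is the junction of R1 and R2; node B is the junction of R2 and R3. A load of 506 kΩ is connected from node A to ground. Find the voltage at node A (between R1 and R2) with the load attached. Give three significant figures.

V ≈ 10.7 V

Below node A the series string R2+R3 = 61120 Ω sits in parallel with the 506000 Ω load: 54540 Ω.
V_A = 24.0 × 54540/(68000 + 54540) = 10.7 V.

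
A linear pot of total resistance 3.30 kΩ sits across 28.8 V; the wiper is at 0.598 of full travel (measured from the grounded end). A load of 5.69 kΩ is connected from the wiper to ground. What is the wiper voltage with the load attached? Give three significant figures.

V ≈ 15.1 V

The wiper splits the pot into (1−α)R = 1.327 kΩ above and αR = 1.973 kΩ below.
Lower section ‖ load = 1.465 kΩ.
V_wiper = 28.8 × 1.465/(1.327 + 1.465) = 15.1 V.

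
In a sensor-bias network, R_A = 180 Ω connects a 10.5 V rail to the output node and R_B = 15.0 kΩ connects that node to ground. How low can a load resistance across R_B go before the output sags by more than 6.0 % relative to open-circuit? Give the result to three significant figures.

R_L(min) ≈ 2.79 kΩ

Output resistance R_th = R_A‖R_B = (180 × 15000)/15180 = 177.9 Ω.
The fractional drop is R_th/(R_th + R_L); requiring this ≤ 0.0600 gives R_L ≥ R_th(1/0.0600 − 1) = 177.9 × 15.67 = 2.79 kΩ.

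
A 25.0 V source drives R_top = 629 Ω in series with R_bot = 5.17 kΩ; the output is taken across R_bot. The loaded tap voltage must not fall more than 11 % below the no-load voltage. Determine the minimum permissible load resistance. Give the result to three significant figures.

Output resistance R_th = R_top‖R_bot = (629 × 5170)/5799 = 560.8 Ω.
The fractional drop is R_th/(R_th + R_L); requiring this ≤ 0.110 gives R_L ≥ R_th(1/0.110 − 1) = 560.8 × 8.091 = 4.54 kΩ.

R_L(min) ≈ 4.54 kΩ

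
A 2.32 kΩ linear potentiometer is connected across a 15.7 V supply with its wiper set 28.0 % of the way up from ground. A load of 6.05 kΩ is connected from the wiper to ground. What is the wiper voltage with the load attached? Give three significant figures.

The wiper splits the pot into (1−α)R = 1670 Ω above and αR = 649.6 Ω below.
Lower section ‖ load = 586.6 Ω.
V_wiper = 15.7 × 586.6/(1670 + 586.6) = 4.08 V.

V ≈ 4.08 V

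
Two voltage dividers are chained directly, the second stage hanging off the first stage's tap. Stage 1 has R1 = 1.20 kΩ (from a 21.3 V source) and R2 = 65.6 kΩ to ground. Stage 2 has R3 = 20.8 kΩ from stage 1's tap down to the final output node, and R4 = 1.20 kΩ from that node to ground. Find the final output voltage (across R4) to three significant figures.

V_out ≈ 1.08 V

Stage 2 presents R3+R4 = 22.00 kΩ as a load on stage 1's tap.
Stage 1's lower leg becomes R2‖(R3+R4) = 16.47 kΩ, so V_mid = 21.3 × 16.47/17.67 = 19.85 V.
Stage 2 is itself unloaded: V_out = V_mid × R4/(R3+R4) = 19.85 × 1.20/22.00 = 1.08 V.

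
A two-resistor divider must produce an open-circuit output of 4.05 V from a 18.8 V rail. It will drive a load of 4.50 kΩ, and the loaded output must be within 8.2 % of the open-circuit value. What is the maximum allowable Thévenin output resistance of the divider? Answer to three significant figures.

R_th ≤ 402 Ω

Loading drop = R_th/(R_th + R_L) ≤ 0.0820, so R_th ≤ R_L · ε/(1−ε) = 4.50 kΩ × 0.0820/0.9180 = 402 Ω.
(Any R1, R2 with R2/(R1+R2) = 0.215 and R1‖R2 ≤ 402 Ω will meet the spec.)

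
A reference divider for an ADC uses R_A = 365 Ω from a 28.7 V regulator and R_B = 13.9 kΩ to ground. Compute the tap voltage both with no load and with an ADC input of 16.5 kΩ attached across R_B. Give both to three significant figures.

Unloaded: 28.0 V; loaded: 27.4 V

Open-circuit: V = 28.7 × 13900/(365 + 13900) = 28.0 V.
With the load, R_B becomes R_B‖R_L = 7544 Ω, so V = 28.7 × 7544/7909 = 27.4 V.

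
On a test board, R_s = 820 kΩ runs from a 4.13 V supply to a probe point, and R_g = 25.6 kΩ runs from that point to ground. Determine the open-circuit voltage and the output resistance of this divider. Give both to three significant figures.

V_th = 0.125 V, R_th = 24.8 kΩ

V_th is the open-circuit tap voltage: 4.13 × 25.6/(820 + 25.6) = 0.125 V.
With the supply zeroed, R_s and R_g appear in parallel from the tap: R_th = R_s‖R_g = (820 × 25.6)/845.6 = 24.8 kΩ.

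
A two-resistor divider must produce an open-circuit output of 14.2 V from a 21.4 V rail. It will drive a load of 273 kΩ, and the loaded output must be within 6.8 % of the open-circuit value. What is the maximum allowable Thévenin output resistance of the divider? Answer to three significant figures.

Loading drop = R_th/(R_th + R_L) ≤ 0.0680, so R_th ≤ R_L · ε/(1−ε) = 273 kΩ × 0.0680/0.9320 = 19.9 kΩ.

R_th ≤ 19.9 kΩ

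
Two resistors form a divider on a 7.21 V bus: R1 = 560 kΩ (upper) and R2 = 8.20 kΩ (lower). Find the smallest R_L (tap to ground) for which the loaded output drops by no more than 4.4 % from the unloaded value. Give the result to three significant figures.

R_L(min) ≈ 176 kΩ

Output resistance R_th = R1‖R2 = (560 × 8.20)/568.2 = 8.082 kΩ.
The fractional drop is R_th/(R_th + R_L); requiring this ≤ 0.0440 gives R_L ≥ R_th(1/0.0440 − 1) = 8.082 × 21.73 = 176 kΩ.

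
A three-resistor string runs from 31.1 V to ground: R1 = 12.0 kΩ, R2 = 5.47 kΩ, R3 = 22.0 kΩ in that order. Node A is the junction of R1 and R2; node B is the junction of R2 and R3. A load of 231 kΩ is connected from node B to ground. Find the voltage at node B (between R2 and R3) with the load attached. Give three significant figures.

At node B, R3 is in parallel with the load: R3‖R_L = 20.09 kΩ.
Below node A the resistance is R2 + (R3‖R_L) = 25.56 kΩ, so V_A = 31.1 × 25.56/37.56 = 21.16 V.
Then V_B = V_A × (R3‖R_L)/(R2 + R3‖R_L) = 21.16 × 20.09/25.56 = 16.6 V.

V ≈ 16.6 V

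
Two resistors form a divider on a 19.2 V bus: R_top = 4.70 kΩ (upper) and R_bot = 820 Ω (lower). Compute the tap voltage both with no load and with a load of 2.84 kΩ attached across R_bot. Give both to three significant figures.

Unloaded: 2.85 V; loaded: 2.29 V

Open-circuit: V = 19.2 × 820/(4700 + 820) = 2.85 V.
With the load, R_bot becomes R_bot‖R_L = 636.3 Ω, so V = 19.2 × 636.3/5336 = 2.29 V.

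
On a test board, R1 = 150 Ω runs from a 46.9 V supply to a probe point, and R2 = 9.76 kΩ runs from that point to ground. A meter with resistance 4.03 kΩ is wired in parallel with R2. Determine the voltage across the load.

V_out ≈ 44.6 V

The load sits in parallel with R2: R2‖R_L = (9760 × 4030) / (9760 + 4030) = 2852 Ω.
V_out = 46.9 × 2852 / (150 + 2852) = 46.9 × 2852/3002 = 44.6 V.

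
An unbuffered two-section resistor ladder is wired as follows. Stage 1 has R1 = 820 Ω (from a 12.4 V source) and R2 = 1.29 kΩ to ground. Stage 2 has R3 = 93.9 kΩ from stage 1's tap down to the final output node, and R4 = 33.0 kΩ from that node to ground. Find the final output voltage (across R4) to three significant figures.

Stage 2 presents R3+R4 = 126900 Ω as a load on stage 1's tap.
Stage 1's lower leg becomes R2‖(R3+R4) = 1277 Ω, so V_mid = 12.4 × 1277/2097 = 7.551 V.
Stage 2 is itself unloaded: V_out = V_mid × R4/(R3+R4) = 7.551 × 33000/126900 = 1.96 V.

V_out ≈ 1.96 V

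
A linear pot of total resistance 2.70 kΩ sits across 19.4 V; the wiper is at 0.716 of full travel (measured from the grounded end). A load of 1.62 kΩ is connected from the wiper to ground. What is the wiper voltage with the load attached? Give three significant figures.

V ≈ 10.4 V

The wiper splits the pot into (1−α)R = 766.8 Ω above and αR = 1933 Ω below.
Lower section ‖ load = 881.4 Ω.
V_wiper = 19.4 × 881.4/(766.8 + 881.4) = 10.4 V.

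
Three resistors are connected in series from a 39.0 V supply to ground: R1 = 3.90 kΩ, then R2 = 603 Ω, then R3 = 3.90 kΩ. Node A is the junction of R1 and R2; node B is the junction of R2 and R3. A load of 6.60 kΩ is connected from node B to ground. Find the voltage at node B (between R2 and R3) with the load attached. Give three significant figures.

V ≈ 13.7 V

At node B, R3 is in parallel with the load: R3‖R_L = 2451 Ω.
Below node A the resistance is R2 + (R3‖R_L) = 3054 Ω, so V_A = 39.0 × 3054/6954 = 17.13 V.
Then V_B = V_A × (R3‖R_L)/(R2 + R3‖R_L) = 17.13 × 2451/3054 = 13.7 V.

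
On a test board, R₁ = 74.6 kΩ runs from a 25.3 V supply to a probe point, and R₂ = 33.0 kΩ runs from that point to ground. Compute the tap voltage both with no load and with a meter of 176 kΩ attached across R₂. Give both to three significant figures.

Open-circuit: V = 25.3 × 33.0/(74.6 + 33.0) = 7.76 V.
With the load, R₂ becomes R₂‖R_L = 27.79 kΩ, so V = 25.3 × 27.79/102.4 = 6.87 V.

Unloaded: 7.76 V; loaded: 6.87 V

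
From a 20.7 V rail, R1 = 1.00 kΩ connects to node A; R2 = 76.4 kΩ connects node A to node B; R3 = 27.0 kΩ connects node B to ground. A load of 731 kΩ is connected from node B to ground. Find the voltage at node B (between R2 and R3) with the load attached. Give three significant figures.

V ≈ 5.21 V

At node B, R3 is in parallel with the load: R3‖R_L = 26.04 kΩ.
Below node A the resistance is R2 + (R3‖R_L) = 102.4 kΩ, so V_A = 20.7 × 102.4/103.4 = 20.50 V.
Then V_B = V_A × (R3‖R_L)/(R2 + R3‖R_L) = 20.50 × 26.04/102.4 = 5.21 V.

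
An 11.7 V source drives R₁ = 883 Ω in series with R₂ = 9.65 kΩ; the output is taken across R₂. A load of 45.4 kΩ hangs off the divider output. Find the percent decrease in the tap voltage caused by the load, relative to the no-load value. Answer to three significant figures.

The divider's output (Thévenin) resistance is R₁‖R₂ = 809.0 Ω.
Fractional drop under load = R_th/(R_th + R_L) = 809.0 / (809.0 + 45400) = 0.01751.
So the output falls by 1.75 %.

1.75 %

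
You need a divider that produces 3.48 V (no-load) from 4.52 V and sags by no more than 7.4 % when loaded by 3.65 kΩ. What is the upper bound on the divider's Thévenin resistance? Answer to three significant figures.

Loading drop = R_th/(R_th + R_L) ≤ 0.0740, so R_th ≤ R_L · ε/(1−ε) = 3.65 kΩ × 0.0740/0.9260 = 292 Ω.
(Any R1, R2 with R2/(R1+R2) = 0.770 and R1‖R2 ≤ 292 Ω will meet the spec.)

R_th ≤ 292 Ω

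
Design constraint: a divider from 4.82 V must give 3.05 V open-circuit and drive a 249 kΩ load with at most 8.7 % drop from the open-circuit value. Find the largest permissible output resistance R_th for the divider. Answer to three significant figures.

Loading drop = R_th/(R_th + R_L) ≤ 0.0870, so R_th ≤ R_L · ε/(1−ε) = 249 kΩ × 0.0870/0.9130 = 23.7 kΩ.

R_th ≤ 23.7 kΩ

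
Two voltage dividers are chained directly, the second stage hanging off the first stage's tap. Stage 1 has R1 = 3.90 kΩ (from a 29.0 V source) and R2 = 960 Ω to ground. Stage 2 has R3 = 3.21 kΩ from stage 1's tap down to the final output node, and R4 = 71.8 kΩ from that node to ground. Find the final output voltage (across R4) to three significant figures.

V_out ≈ 5.43 V

Stage 2 presents R3+R4 = 75010 Ω as a load on stage 1's tap.
Stage 1's lower leg becomes R2‖(R3+R4) = 947.9 Ω, so V_mid = 29.0 × 947.9/4848 = 5.670 V.
Stage 2 is itself unloaded: V_out = V_mid × R4/(R3+R4) = 5.670 × 71800/75010 = 5.43 V.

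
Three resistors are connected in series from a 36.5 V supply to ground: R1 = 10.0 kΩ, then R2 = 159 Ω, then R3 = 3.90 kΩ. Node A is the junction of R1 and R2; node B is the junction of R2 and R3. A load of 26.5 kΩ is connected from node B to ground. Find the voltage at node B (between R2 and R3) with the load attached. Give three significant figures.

V ≈ 9.15 V

At node B, R3 is in parallel with the load: R3‖R_L = 3400 Ω.
Below node A the resistance is R2 + (R3‖R_L) = 3559 Ω, so V_A = 36.5 × 3559/13560 = 9.580 V.
Then V_B = V_A × (R3‖R_L)/(R2 + R3‖R_L) = 9.580 × 3400/3559 = 9.15 V.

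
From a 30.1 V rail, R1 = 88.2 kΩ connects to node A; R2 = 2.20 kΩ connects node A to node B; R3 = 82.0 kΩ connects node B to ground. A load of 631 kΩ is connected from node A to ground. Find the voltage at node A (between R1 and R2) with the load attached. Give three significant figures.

Below node A the series string R2+R3 = 84.20 kΩ sits in parallel with the 631 kΩ load: 74.29 kΩ.
V_A = 30.1 × 74.29/(88.2 + 74.29) = 13.8 V.

V ≈ 13.8 V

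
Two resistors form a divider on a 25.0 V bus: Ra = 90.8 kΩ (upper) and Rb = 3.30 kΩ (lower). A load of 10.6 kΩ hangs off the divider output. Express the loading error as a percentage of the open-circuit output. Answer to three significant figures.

The divider's output (Thévenin) resistance is Ra‖Rb = 3.184 kΩ.
Fractional drop under load = R_th/(R_th + R_L) = 3.184 / (3.184 + 10.6) = 0.2310.
So the output falls by 23.1 %.

23.1 %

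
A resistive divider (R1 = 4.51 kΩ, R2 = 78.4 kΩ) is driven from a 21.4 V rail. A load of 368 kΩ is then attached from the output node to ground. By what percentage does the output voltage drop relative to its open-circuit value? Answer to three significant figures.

The divider's output (Thévenin) resistance is R1‖R2 = 4.265 kΩ.
Fractional drop under load = R_th/(R_th + R_L) = 4.265 / (4.265 + 368) = 0.01146.
So the output falls by 1.15 %.

1.15 %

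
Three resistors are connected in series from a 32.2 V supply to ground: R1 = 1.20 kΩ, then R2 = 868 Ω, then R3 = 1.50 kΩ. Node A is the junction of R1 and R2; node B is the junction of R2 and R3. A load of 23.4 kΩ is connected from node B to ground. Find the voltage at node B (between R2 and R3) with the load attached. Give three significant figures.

At node B, R3 is in parallel with the load: R3‖R_L = 1410 Ω.
Below node A the resistance is R2 + (R3‖R_L) = 2278 Ω, so V_A = 32.2 × 2278/3478 = 21.09 V.
Then V_B = V_A × (R3‖R_L)/(R2 + R3‖R_L) = 21.09 × 1410/2278 = 13.1 V.

V ≈ 13.1 V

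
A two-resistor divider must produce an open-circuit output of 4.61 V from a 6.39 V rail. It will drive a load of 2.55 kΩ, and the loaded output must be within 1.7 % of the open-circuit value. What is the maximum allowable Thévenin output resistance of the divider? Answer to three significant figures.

R_th ≤ 44.1 Ω

Loading drop = R_th/(R_th + R_L) ≤ 0.0170, so R_th ≤ R_L · ε/(1−ε) = 2.55 kΩ × 0.0170/0.9830 = 44.1 Ω.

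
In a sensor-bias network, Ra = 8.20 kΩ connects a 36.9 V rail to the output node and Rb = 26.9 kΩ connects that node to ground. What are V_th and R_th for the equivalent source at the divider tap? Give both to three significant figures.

V_th is the open-circuit tap voltage: 36.9 × 26.9/(8.20 + 26.9) = 28.3 V.
With the supply zeroed, Ra and Rb appear in parallel from the tap: R_th = Ra‖Rb = (8.20 × 26.9)/35.10 = 6.28 kΩ.

V_th = 28.3 V, R_th = 6.28 kΩ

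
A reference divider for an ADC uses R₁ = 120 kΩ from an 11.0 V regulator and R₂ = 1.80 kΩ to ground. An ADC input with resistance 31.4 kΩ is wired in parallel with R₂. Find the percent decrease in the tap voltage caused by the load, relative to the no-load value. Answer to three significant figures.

5.35 %

The divider's output (Thévenin) resistance is R₁‖R₂ = 1.773 kΩ.
Fractional drop under load = R_th/(R_th + R_L) = 1.773 / (1.773 + 31.4) = 0.05346.
So the output falls by 5.35 %.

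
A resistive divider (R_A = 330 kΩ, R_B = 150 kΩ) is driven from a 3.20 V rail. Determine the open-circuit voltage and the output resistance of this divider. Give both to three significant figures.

V_th is the open-circuit tap voltage: 3.20 × 150/(330 + 150) = 1.00 V.
With the supply zeroed, R_A and R_B appear in parallel from the tap: R_th = R_A‖R_B = (330 × 150)/480.0 = 103 kΩ.

V_th = 1.00 V, R_th = 103 kΩ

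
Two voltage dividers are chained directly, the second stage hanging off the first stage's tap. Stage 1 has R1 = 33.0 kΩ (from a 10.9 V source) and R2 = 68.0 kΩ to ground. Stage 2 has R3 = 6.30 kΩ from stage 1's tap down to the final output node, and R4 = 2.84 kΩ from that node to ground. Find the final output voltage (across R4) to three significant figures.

V_out ≈ 0.665 V

Stage 2 presents R3+R4 = 9.140 kΩ as a load on stage 1's tap.
Stage 1's lower leg becomes R2‖(R3+R4) = 8.057 kΩ, so V_mid = 10.9 × 8.057/41.06 = 2.139 V.
Stage 2 is itself unloaded: V_out = V_mid × R4/(R3+R4) = 2.139 × 2.84/9.140 = 0.665 V.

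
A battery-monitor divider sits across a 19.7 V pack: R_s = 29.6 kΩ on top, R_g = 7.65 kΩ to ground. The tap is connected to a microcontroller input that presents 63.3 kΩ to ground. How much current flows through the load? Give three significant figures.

R_g‖R_L = 6.825 kΩ; V_out = 19.7 × 6.825/36.43 = 3.691 V.
I_L = V_out / R_L = 3.691 / 63.3 kΩ = 0.0583 mA.

I_L ≈ 0.0583 mA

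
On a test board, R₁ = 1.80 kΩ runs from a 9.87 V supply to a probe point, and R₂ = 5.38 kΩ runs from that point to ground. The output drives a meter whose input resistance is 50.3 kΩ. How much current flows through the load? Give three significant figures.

I_L ≈ 0.143 mA

R₂‖R_L = 4.860 kΩ; V_out = 9.87 × 4.860/6.660 = 7.202 V.
I_L = V_out / R_L = 7.202 / 50.3 kΩ = 0.143 mA.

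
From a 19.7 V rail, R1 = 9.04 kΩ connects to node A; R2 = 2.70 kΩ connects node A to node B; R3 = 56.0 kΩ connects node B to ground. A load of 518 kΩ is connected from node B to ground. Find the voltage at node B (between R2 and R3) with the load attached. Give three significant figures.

V ≈ 16.0 V

At node B, R3 is in parallel with the load: R3‖R_L = 50.54 kΩ.
Below node A the resistance is R2 + (R3‖R_L) = 53.24 kΩ, so V_A = 19.7 × 53.24/62.28 = 16.84 V.
Then V_B = V_A × (R3‖R_L)/(R2 + R3‖R_L) = 16.84 × 50.54/53.24 = 16.0 V.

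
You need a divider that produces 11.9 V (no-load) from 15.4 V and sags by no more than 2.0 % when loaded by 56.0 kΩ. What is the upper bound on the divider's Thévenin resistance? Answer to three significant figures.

R_th ≤ 1.14 kΩ

Loading drop = R_th/(R_th + R_L) ≤ 0.0200, so R_th ≤ R_L · ε/(1−ε) = 56.0 kΩ × 0.0200/0.9800 = 1.14 kΩ.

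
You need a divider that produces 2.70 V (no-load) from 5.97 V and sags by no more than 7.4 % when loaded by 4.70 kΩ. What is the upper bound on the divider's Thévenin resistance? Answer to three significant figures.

Loading drop = R_th/(R_th + R_L) ≤ 0.0740, so R_th ≤ R_L · ε/(1−ε) = 4.70 kΩ × 0.0740/0.9260 = 376 Ω.

R_th ≤ 376 Ω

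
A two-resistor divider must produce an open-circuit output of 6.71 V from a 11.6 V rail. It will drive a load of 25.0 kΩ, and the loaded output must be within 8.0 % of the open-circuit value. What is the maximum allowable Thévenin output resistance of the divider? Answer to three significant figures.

Loading drop = R_th/(R_th + R_L) ≤ 0.0800, so R_th ≤ R_L · ε/(1−ε) = 25.0 kΩ × 0.0800/0.9200 = 2.17 kΩ.

R_th ≤ 2.17 kΩ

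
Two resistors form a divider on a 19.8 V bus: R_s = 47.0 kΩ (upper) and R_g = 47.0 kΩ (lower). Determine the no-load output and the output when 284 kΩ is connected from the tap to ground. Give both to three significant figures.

Open-circuit: V = 19.8 × 47.0/(47.0 + 47.0) = 9.90 V.
With the load, R_g becomes R_g‖R_L = 40.33 kΩ, so V = 19.8 × 40.33/87.33 = 9.14 V.

Unloaded: 9.90 V; loaded: 9.14 V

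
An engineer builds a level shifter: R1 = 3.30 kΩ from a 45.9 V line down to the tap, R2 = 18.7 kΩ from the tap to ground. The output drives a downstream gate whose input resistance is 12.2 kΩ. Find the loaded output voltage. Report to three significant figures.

The load sits in parallel with R2: R2‖R_L = (18.7 × 12.2) / (18.7 + 12.2) = 7.383 kΩ.
V_out = 45.9 × 7.383 / (3.30 + 7.383) = 45.9 × 7.383/10.68 = 31.7 V.
(Unloaded it would have been 39.0 V.)

V_out ≈ 31.7 V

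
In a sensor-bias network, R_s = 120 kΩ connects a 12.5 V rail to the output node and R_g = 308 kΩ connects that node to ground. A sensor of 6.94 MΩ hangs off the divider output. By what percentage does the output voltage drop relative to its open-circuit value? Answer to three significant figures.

1.23 %

The divider's output (Thévenin) resistance is R_s‖R_g = 86.36 kΩ.
Fractional drop under load = R_th/(R_th + R_L) = 86.36 / (86.36 + 6940) = 0.01229.
So the output falls by 1.23 %.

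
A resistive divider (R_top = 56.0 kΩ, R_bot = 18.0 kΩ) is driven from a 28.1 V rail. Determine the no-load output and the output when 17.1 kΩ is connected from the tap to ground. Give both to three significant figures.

Open-circuit: V = 28.1 × 18.0/(56.0 + 18.0) = 6.84 V.
With the load, R_bot becomes R_bot‖R_L = 8.769 kΩ, so V = 28.1 × 8.769/64.77 = 3.80 V.

Unloaded: 6.84 V; loaded: 3.80 V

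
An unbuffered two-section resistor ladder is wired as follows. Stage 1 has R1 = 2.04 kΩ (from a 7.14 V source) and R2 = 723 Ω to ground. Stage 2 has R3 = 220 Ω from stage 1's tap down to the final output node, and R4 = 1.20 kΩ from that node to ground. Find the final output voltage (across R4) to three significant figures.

V_out ≈ 1.15 V

Stage 2 presents R3+R4 = 1420 Ω as a load on stage 1's tap.
Stage 1's lower leg becomes R2‖(R3+R4) = 479.1 Ω, so V_mid = 7.14 × 479.1/2519 = 1.358 V.
Stage 2 is itself unloaded: V_out = V_mid × R4/(R3+R4) = 1.358 × 1200/1420 = 1.15 V.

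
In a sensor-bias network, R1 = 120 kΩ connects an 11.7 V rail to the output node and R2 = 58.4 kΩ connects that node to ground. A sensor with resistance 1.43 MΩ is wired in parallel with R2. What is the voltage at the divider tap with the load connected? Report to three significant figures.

V_out ≈ 3.73 V

The load sits in parallel with R2: R2‖R_L = (58.4 × 1430) / (58.4 + 1430) = 56.11 kΩ.
V_out = 11.7 × 56.11 / (120 + 56.11) = 11.7 × 56.11/176.1 = 3.73 V.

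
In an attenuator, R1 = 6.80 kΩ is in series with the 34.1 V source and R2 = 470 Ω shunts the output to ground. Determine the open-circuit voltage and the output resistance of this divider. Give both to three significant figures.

V_th = 2.20 V, R_th = 440 Ω

V_th is the open-circuit tap voltage: 34.1 × 470/(6800 + 470) = 2.20 V.
With the supply zeroed, R1 and R2 appear in parallel from the tap: R_th = R1‖R2 = (6800 × 470)/7270 = 440 Ω.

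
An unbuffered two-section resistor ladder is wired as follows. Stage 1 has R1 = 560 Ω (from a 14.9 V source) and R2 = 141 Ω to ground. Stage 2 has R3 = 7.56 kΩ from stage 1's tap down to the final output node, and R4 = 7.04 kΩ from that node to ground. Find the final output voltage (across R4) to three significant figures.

V_out ≈ 1.43 V

Stage 2 presents R3+R4 = 14600 Ω as a load on stage 1's tap.
Stage 1's lower leg becomes R2‖(R3+R4) = 139.7 Ω, so V_mid = 14.9 × 139.7/699.7 = 2.974 V.
Stage 2 is itself unloaded: V_out = V_mid × R4/(R3+R4) = 2.974 × 7040/14600 = 1.43 V.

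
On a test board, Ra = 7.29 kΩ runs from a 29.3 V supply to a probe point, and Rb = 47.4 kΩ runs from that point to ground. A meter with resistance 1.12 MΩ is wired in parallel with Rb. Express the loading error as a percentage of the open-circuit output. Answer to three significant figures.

0.561 %

The divider's output (Thévenin) resistance is Ra‖Rb = 6.318 kΩ.
Fractional drop under load = R_th/(R_th + R_L) = 6.318 / (6.318 + 1120) = 0.005610.
So the output falls by 0.561 %.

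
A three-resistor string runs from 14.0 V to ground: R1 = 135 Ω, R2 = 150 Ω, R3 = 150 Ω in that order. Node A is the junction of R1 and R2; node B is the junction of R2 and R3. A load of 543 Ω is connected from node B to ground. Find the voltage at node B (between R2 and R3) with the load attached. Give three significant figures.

V ≈ 4.09 V

At node B, R3 is in parallel with the load: R3‖R_L = 117.5 Ω.
Below node A the resistance is R2 + (R3‖R_L) = 267.5 Ω, so V_A = 14.0 × 267.5/402.5 = 9.305 V.
Then V_B = V_A × (R3‖R_L)/(R2 + R3‖R_L) = 9.305 × 117.5/267.5 = 4.09 V.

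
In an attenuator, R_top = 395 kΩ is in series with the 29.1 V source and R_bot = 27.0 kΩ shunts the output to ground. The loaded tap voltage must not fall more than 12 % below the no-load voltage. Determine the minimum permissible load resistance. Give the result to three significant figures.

Output resistance R_th = R_top‖R_bot = (395 × 27.0)/422.0 = 25.27 kΩ.
The fractional drop is R_th/(R_th + R_L); requiring this ≤ 0.120 gives R_L ≥ R_th(1/0.120 − 1) = 25.27 × 7.333 = 185 kΩ.

R_L(min) ≈ 185 kΩ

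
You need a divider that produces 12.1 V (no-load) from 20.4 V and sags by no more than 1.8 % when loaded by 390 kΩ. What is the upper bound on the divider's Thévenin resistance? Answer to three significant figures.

R_th ≤ 7.15 kΩ

Loading drop = R_th/(R_th + R_L) ≤ 0.0180, so R_th ≤ R_L · ε/(1−ε) = 390 kΩ × 0.0180/0.9820 = 7.15 kΩ.
(Any R1, R2 with R2/(R1+R2) = 0.593 and R1‖R2 ≤ 7.15 kΩ will meet the spec.)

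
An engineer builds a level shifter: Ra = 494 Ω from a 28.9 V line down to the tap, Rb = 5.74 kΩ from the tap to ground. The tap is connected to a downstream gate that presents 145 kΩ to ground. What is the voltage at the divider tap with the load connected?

V_out ≈ 26.5 V

The load sits in parallel with Rb: Rb‖R_L = (5740 × 145000) / (5740 + 145000) = 5521 Ω.
V_out = 28.9 × 5521 / (494 + 5521) = 28.9 × 5521/6015 = 26.5 V.
(Unloaded it would have been 26.6 V.)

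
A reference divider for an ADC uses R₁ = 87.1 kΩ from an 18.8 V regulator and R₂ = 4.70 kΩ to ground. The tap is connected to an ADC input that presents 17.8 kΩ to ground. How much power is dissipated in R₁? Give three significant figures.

Total resistance from the source is R₁ + (R₂‖R_L) = 90.82 kΩ, so I = 18.8/90.82 kΩ = 0.2070 mA.
P = I²·R₁ = (0.2070 mA)² × 87.1 kΩ = 3.73 mW.

P ≈ 3.73 mW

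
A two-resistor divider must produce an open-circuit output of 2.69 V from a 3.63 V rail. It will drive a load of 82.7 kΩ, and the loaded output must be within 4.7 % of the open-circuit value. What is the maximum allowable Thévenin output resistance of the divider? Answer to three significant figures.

R_th ≤ 4.08 kΩ

Loading drop = R_th/(R_th + R_L) ≤ 0.0470, so R_th ≤ R_L · ε/(1−ε) = 82.7 kΩ × 0.0470/0.9530 = 4.08 kΩ.
(Any R1, R2 with R2/(R1+R2) = 0.741 and R1‖R2 ≤ 4.08 kΩ will meet the spec.)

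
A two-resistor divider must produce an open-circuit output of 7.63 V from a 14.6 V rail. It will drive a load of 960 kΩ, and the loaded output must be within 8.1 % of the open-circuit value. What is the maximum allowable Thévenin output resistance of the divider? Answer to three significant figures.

Loading drop = R_th/(R_th + R_L) ≤ 0.0810, so R_th ≤ R_L · ε/(1−ε) = 960 kΩ × 0.0810/0.9190 = 84.6 kΩ.

R_th ≤ 84.6 kΩ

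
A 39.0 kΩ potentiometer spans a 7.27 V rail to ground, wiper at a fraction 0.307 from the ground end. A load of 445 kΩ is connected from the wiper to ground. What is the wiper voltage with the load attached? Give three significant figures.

The wiper splits the pot into (1−α)R = 27.03 kΩ above and αR = 11.97 kΩ below.
Lower section ‖ load = 11.66 kΩ.
V_wiper = 7.27 × 11.66/(27.03 + 11.66) = 2.19 V.

V ≈ 2.19 V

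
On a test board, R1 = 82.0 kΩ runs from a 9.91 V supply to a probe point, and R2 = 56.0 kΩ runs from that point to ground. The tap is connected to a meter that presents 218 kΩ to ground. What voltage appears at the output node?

The load sits in parallel with R2: R2‖R_L = (56.0 × 218) / (56.0 + 218) = 44.55 kΩ.
V_out = 9.91 × 44.55 / (82.0 + 44.55) = 9.91 × 44.55/126.6 = 3.49 V.

V_out ≈ 3.49 V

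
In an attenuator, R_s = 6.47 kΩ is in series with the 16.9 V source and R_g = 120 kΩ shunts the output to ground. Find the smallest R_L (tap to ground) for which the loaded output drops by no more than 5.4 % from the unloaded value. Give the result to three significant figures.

Output resistance R_th = R_s‖R_g = (6.47 × 120)/126.5 = 6.139 kΩ.
The fractional drop is R_th/(R_th + R_L); requiring this ≤ 0.0540 gives R_L ≥ R_th(1/0.0540 − 1) = 6.139 × 17.52 = 108 kΩ.

R_L(min) ≈ 108 kΩ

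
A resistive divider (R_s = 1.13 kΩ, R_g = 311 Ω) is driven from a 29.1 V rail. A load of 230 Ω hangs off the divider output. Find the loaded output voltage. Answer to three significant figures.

The load sits in parallel with R_g: R_g‖R_L = (311 × 230) / (311 + 230) = 132.2 Ω.
V_out = 29.1 × 132.2 / (1130 + 132.2) = 29.1 × 132.2/1262 = 3.05 V.

V_out ≈ 3.05 V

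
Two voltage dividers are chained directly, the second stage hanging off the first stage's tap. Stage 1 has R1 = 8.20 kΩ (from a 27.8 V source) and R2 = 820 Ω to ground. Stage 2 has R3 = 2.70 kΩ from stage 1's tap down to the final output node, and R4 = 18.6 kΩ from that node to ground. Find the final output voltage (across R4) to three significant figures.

Stage 2 presents R3+R4 = 21300 Ω as a load on stage 1's tap.
Stage 1's lower leg becomes R2‖(R3+R4) = 789.6 Ω, so V_mid = 27.8 × 789.6/8990 = 2.442 V.
Stage 2 is itself unloaded: V_out = V_mid × R4/(R3+R4) = 2.442 × 18600/21300 = 2.13 V.

V_out ≈ 2.13 V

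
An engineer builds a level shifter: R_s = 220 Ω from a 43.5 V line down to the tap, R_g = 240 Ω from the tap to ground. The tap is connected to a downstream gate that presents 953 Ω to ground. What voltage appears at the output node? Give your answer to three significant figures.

The load sits in parallel with R_g: R_g‖R_L = (240 × 953) / (240 + 953) = 191.7 Ω.
V_out = 43.5 × 191.7 / (220 + 191.7) = 43.5 × 191.7/411.7 = 20.3 V.

V_out ≈ 20.3 V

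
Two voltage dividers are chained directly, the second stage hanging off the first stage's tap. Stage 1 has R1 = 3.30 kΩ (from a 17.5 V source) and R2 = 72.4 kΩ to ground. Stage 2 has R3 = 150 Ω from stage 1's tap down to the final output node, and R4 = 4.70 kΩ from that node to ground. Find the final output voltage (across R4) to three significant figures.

Stage 2 presents R3+R4 = 4850 Ω as a load on stage 1's tap.
Stage 1's lower leg becomes R2‖(R3+R4) = 4546 Ω, so V_mid = 17.5 × 4546/7846 = 10.14 V.
Stage 2 is itself unloaded: V_out = V_mid × R4/(R3+R4) = 10.14 × 4700/4850 = 9.83 V.

V_out ≈ 9.83 V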